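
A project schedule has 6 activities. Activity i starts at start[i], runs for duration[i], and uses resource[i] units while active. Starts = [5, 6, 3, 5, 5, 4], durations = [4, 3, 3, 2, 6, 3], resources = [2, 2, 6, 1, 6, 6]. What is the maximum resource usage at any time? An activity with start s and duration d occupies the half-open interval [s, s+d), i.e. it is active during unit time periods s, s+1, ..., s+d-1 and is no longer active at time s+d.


Each activity i is active on [start_i, start_i + duration_i).
Compute total resource usage per time slot:
  t=0: active resources = [], total = 0
  t=1: active resources = [], total = 0
  t=2: active resources = [], total = 0
  t=3: active resources = [6], total = 6
  t=4: active resources = [6, 6], total = 12
  t=5: active resources = [2, 6, 1, 6, 6], total = 21
  t=6: active resources = [2, 2, 1, 6, 6], total = 17
  t=7: active resources = [2, 2, 6], total = 10
  t=8: active resources = [2, 2, 6], total = 10
  t=9: active resources = [6], total = 6
  t=10: active resources = [6], total = 6
Peak resource demand = 21

21


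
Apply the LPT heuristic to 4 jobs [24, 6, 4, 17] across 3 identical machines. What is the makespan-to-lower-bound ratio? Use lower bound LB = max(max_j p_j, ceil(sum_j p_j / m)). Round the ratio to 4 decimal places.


LPT order: [24, 17, 6, 4]
Machine loads after assignment: [24, 17, 10]
LPT makespan = 24
Lower bound = max(max_job, ceil(total/3)) = max(24, 17) = 24
Ratio = 24 / 24 = 1.0

1.0


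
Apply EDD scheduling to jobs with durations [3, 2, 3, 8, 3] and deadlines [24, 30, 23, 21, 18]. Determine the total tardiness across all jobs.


Sort by due date (EDD order): [(3, 18), (8, 21), (3, 23), (3, 24), (2, 30)]
Compute completion times and tardiness:
  Job 1: p=3, d=18, C=3, tardiness=max(0,3-18)=0
  Job 2: p=8, d=21, C=11, tardiness=max(0,11-21)=0
  Job 3: p=3, d=23, C=14, tardiness=max(0,14-23)=0
  Job 4: p=3, d=24, C=17, tardiness=max(0,17-24)=0
  Job 5: p=2, d=30, C=19, tardiness=max(0,19-30)=0
Total tardiness = 0

0


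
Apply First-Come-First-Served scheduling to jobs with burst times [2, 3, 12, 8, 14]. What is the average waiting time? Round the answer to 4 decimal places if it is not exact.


FCFS order (as given): [2, 3, 12, 8, 14]
Waiting times:
  Job 1: wait = 0
  Job 2: wait = 2
  Job 3: wait = 5
  Job 4: wait = 17
  Job 5: wait = 25
Sum of waiting times = 49
Average waiting time = 49/5 = 9.8

9.8


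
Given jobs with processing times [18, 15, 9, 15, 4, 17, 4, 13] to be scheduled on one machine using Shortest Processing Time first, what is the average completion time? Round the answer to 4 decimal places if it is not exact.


Sort jobs by processing time (SPT order): [4, 4, 9, 13, 15, 15, 17, 18]
Compute completion times sequentially:
  Job 1: processing = 4, completes at 4
  Job 2: processing = 4, completes at 8
  Job 3: processing = 9, completes at 17
  Job 4: processing = 13, completes at 30
  Job 5: processing = 15, completes at 45
  Job 6: processing = 15, completes at 60
  Job 7: processing = 17, completes at 77
  Job 8: processing = 18, completes at 95
Sum of completion times = 336
Average completion time = 336/8 = 42.0

42.0


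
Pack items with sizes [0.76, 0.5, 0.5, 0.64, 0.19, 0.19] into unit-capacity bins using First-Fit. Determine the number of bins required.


Place items sequentially using First-Fit:
  Item 0.76 -> new Bin 1
  Item 0.5 -> new Bin 2
  Item 0.5 -> Bin 2 (now 1.0)
  Item 0.64 -> new Bin 3
  Item 0.19 -> Bin 1 (now 0.95)
  Item 0.19 -> Bin 3 (now 0.83)
Total bins used = 3

3


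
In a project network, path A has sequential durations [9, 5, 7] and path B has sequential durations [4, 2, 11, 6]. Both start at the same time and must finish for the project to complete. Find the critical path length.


Path A total = 9 + 5 + 7 = 21
Path B total = 4 + 2 + 11 + 6 = 23
Critical path = longest path = max(21, 23) = 23

23


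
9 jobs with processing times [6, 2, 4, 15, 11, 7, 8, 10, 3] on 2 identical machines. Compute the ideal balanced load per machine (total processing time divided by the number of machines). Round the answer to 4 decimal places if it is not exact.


Total processing time = 6 + 2 + 4 + 15 + 11 + 7 + 8 + 10 + 3 = 66
Number of machines = 2
Ideal balanced load = 66 / 2 = 33.0

33.0


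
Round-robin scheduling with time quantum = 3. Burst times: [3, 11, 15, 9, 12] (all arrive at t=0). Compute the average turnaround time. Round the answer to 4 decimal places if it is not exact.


Time quantum = 3
Execution trace:
  J1 runs 3 units, time = 3
  J2 runs 3 units, time = 6
  J3 runs 3 units, time = 9
  J4 runs 3 units, time = 12
  J5 runs 3 units, time = 15
  J2 runs 3 units, time = 18
  J3 runs 3 units, time = 21
  J4 runs 3 units, time = 24
  J5 runs 3 units, time = 27
  J2 runs 3 units, time = 30
  J3 runs 3 units, time = 33
  J4 runs 3 units, time = 36
  J5 runs 3 units, time = 39
  J2 runs 2 units, time = 41
  J3 runs 3 units, time = 44
  J5 runs 3 units, time = 47
  J3 runs 3 units, time = 50
Finish times: [3, 41, 50, 36, 47]
Average turnaround = 177/5 = 35.4

35.4


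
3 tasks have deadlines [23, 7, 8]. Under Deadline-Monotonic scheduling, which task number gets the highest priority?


Sort tasks by relative deadline (ascending):
  Task 2: deadline = 7
  Task 3: deadline = 8
  Task 1: deadline = 23
Priority order (highest first): [2, 3, 1]
Highest priority task = 2

2


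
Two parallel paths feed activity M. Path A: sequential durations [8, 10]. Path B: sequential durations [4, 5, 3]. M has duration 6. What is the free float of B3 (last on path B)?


ES(B3) = sum of predecessors on chain B = 9
EF(B3) = ES + duration = 9 + 3 = 12
Successor of B3 is M. ES(M) = max(sum(A), sum(B)) = max(18, 12) = 18
Free float = ES(successor) - EF(current) = 18 - 12 = 6

6


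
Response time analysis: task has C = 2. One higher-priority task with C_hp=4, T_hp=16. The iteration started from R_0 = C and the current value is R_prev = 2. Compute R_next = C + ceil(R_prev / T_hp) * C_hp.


R_next = C + ceil(R_prev / T_hp) * C_hp
ceil(2 / 16) = ceil(0.125) = 1
Interference = 1 * 4 = 4
R_next = 2 + 4 = 6

6


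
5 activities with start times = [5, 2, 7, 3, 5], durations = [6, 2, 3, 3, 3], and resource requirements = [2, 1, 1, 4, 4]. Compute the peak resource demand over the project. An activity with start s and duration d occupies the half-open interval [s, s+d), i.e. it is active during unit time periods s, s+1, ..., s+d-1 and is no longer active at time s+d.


Each activity i is active on [start_i, start_i + duration_i).
Compute total resource usage per time slot:
  t=0: active resources = [], total = 0
  t=1: active resources = [], total = 0
  t=2: active resources = [1], total = 1
  t=3: active resources = [1, 4], total = 5
  t=4: active resources = [4], total = 4
  t=5: active resources = [2, 4, 4], total = 10
  t=6: active resources = [2, 4], total = 6
  t=7: active resources = [2, 1, 4], total = 7
  t=8: active resources = [2, 1], total = 3
  t=9: active resources = [2, 1], total = 3
  t=10: active resources = [2], total = 2
Peak resource demand = 10

10


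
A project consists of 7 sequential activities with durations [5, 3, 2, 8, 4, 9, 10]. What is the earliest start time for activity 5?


Activity 5 starts after activities 1 through 4 complete.
Predecessor durations: [5, 3, 2, 8]
ES = 5 + 3 + 2 + 8 = 18

18


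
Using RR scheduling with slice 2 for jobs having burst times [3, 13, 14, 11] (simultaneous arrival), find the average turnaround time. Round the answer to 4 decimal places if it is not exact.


Time quantum = 2
Execution trace:
  J1 runs 2 units, time = 2
  J2 runs 2 units, time = 4
  J3 runs 2 units, time = 6
  J4 runs 2 units, time = 8
  J1 runs 1 units, time = 9
  J2 runs 2 units, time = 11
  J3 runs 2 units, time = 13
  J4 runs 2 units, time = 15
  J2 runs 2 units, time = 17
  J3 runs 2 units, time = 19
  J4 runs 2 units, time = 21
  J2 runs 2 units, time = 23
  J3 runs 2 units, time = 25
  J4 runs 2 units, time = 27
  J2 runs 2 units, time = 29
  J3 runs 2 units, time = 31
  J4 runs 2 units, time = 33
  J2 runs 2 units, time = 35
  J3 runs 2 units, time = 37
  J4 runs 1 units, time = 38
  J2 runs 1 units, time = 39
  J3 runs 2 units, time = 41
Finish times: [9, 39, 41, 38]
Average turnaround = 127/4 = 31.75

31.75


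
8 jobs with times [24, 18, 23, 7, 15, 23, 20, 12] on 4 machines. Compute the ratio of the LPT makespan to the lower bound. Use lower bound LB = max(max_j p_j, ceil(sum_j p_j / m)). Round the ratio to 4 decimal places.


LPT order: [24, 23, 23, 20, 18, 15, 12, 7]
Machine loads after assignment: [31, 38, 35, 38]
LPT makespan = 38
Lower bound = max(max_job, ceil(total/4)) = max(24, 36) = 36
Ratio = 38 / 36 = 1.0556

1.0556


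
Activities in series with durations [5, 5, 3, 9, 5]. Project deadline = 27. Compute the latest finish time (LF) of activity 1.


LF(activity 1) = deadline - sum of successor durations
Successors: activities 2 through 5 with durations [5, 3, 9, 5]
Sum of successor durations = 22
LF = 27 - 22 = 5

5


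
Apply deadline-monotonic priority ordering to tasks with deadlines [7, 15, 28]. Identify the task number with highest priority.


Sort tasks by relative deadline (ascending):
  Task 1: deadline = 7
  Task 2: deadline = 15
  Task 3: deadline = 28
Priority order (highest first): [1, 2, 3]
Highest priority task = 1

1


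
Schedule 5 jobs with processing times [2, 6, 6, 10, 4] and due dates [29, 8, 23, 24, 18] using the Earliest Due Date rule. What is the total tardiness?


Sort by due date (EDD order): [(6, 8), (4, 18), (6, 23), (10, 24), (2, 29)]
Compute completion times and tardiness:
  Job 1: p=6, d=8, C=6, tardiness=max(0,6-8)=0
  Job 2: p=4, d=18, C=10, tardiness=max(0,10-18)=0
  Job 3: p=6, d=23, C=16, tardiness=max(0,16-23)=0
  Job 4: p=10, d=24, C=26, tardiness=max(0,26-24)=2
  Job 5: p=2, d=29, C=28, tardiness=max(0,28-29)=0
Total tardiness = 2

2


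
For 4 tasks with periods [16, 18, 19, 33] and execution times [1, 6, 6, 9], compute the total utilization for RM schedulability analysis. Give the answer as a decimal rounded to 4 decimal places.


Compute individual utilizations (exact fractions):
  Task 1: C/T = 1/16 (approx. 0.0625)
  Task 2: C/T = 6/18 = 1/3 (approx. 0.3333)
  Task 3: C/T = 6/19 (approx. 0.3158)
  Task 4: C/T = 9/33 = 3/11 (approx. 0.2727)
Total utilization U = 1/16 + 1/3 + 6/19 + 3/11 = 9875/10032
Rounded to 4 decimal places: U = 0.9844
RM (Liu & Layland) bound for 4 tasks = 0.756828; compare with U = 9875/10032 (approx. 0.984350)
bound < U <= 1, so the RM sufficient condition is not met (inconclusive; an exact test such as response-time analysis is needed).

0.9844


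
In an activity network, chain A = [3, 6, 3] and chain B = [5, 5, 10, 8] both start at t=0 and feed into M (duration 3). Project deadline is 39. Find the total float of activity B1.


Forward pass: ES(B1) = sum of predecessors on chain B = 0
EF = ES + duration = 0 + 5 = 5
Backward pass: LF(M) = deadline = 39; LS(M) = 39 - 3 = 36
LF(B1) = LS(M) - sum(successors on chain B) = 36 - 23 = 13
LS = LF - duration = 13 - 5 = 8
Total float = LS - ES = 8 - 0 = 8

8


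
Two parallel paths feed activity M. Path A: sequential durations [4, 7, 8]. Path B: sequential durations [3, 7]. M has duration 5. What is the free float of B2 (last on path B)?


ES(B2) = sum of predecessors on chain B = 3
EF(B2) = ES + duration = 3 + 7 = 10
Successor of B2 is M. ES(M) = max(sum(A), sum(B)) = max(19, 10) = 19
Free float = ES(successor) - EF(current) = 19 - 10 = 9

9


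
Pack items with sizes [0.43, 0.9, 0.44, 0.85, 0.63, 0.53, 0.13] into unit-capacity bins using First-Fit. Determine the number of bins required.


Place items sequentially using First-Fit:
  Item 0.43 -> new Bin 1
  Item 0.9 -> new Bin 2
  Item 0.44 -> Bin 1 (now 0.87)
  Item 0.85 -> new Bin 3
  Item 0.63 -> new Bin 4
  Item 0.53 -> new Bin 5
  Item 0.13 -> Bin 1 (now 1.0)
Total bins used = 5

5


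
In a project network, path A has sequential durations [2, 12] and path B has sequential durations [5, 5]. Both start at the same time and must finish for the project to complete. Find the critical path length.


Path A total = 2 + 12 = 14
Path B total = 5 + 5 = 10
Critical path = longest path = max(14, 10) = 14

14


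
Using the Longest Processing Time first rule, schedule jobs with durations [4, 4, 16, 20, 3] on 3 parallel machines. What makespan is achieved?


Sort jobs in decreasing order (LPT): [20, 16, 4, 4, 3]
Assign each job to the least loaded machine:
  Machine 1: jobs [20], load = 20
  Machine 2: jobs [16], load = 16
  Machine 3: jobs [4, 4, 3], load = 11
Makespan = max load = 20

20


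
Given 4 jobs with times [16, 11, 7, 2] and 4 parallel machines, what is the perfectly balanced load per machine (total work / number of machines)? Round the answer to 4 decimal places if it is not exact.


Total processing time = 16 + 11 + 7 + 2 = 36
Number of machines = 4
Ideal balanced load = 36 / 4 = 9.0

9.0


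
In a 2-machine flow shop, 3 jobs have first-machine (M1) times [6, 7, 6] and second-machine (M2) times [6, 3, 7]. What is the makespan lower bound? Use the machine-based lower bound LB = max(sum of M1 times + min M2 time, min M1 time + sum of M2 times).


LB1 = sum(M1 times) + min(M2 times) = 19 + 3 = 22
LB2 = min(M1 times) + sum(M2 times) = 6 + 16 = 22
Lower bound = max(LB1, LB2) = max(22, 22) = 22

22


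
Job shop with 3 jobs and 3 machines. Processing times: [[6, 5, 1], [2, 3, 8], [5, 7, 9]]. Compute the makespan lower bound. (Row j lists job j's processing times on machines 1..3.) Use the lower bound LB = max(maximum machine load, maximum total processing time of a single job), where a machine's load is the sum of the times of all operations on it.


Machine loads:
  Machine 1: 6 + 2 + 5 = 13
  Machine 2: 5 + 3 + 7 = 15
  Machine 3: 1 + 8 + 9 = 18
Max machine load = 18
Job totals:
  Job 1: 12
  Job 2: 13
  Job 3: 21
Max job total = 21
Lower bound = max(18, 21) = 21

21


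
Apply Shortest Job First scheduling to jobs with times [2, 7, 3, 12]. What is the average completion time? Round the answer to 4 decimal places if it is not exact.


SJF order (ascending): [2, 3, 7, 12]
Completion times:
  Job 1: burst=2, C=2
  Job 2: burst=3, C=5
  Job 3: burst=7, C=12
  Job 4: burst=12, C=24
Average completion = 43/4 = 10.75

10.75


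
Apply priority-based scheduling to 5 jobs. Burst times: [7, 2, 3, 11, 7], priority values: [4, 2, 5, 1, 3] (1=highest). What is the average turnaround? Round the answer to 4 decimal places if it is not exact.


Sort by priority (ascending = highest first):
Order: [(1, 11), (2, 2), (3, 7), (4, 7), (5, 3)]
Completion times:
  Priority 1, burst=11, C=11
  Priority 2, burst=2, C=13
  Priority 3, burst=7, C=20
  Priority 4, burst=7, C=27
  Priority 5, burst=3, C=30
Average turnaround = 101/5 = 20.2

20.2


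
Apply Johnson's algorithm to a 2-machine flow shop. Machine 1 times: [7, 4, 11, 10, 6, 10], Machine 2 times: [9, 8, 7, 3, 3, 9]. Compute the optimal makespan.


Apply Johnson's rule:
  Group 1 (a <= b): [(2, 4, 8), (1, 7, 9)]
  Group 2 (a > b): [(6, 10, 9), (3, 11, 7), (4, 10, 3), (5, 6, 3)]
Optimal job order: [2, 1, 6, 3, 4, 5]
Schedule:
  Job 2: M1 done at 4, M2 done at 12
  Job 1: M1 done at 11, M2 done at 21
  Job 6: M1 done at 21, M2 done at 30
  Job 3: M1 done at 32, M2 done at 39
  Job 4: M1 done at 42, M2 done at 45
  Job 5: M1 done at 48, M2 done at 51
Makespan = 51

51


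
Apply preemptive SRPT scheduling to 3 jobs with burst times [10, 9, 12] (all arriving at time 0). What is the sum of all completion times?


Since all jobs arrive at t=0, SRPT equals SPT ordering.
SPT order: [9, 10, 12]
Completion times:
  Job 1: p=9, C=9
  Job 2: p=10, C=19
  Job 3: p=12, C=31
Total completion time = 9 + 19 + 31 = 59

59


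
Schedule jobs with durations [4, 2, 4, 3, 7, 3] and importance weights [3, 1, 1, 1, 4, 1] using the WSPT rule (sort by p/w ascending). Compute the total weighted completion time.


Compute p/w ratios and sort ascending (WSPT): [(4, 3), (7, 4), (2, 1), (3, 1), (3, 1), (4, 1)]
Compute weighted completion times:
  Job (p=4,w=3): C=4, w*C=3*4=12
  Job (p=7,w=4): C=11, w*C=4*11=44
  Job (p=2,w=1): C=13, w*C=1*13=13
  Job (p=3,w=1): C=16, w*C=1*16=16
  Job (p=3,w=1): C=19, w*C=1*19=19
  Job (p=4,w=1): C=23, w*C=1*23=23
Total weighted completion time = 127

127


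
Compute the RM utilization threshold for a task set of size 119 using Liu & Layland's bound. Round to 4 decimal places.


Compute 2^(1/119) = 1.0058417632
Subtract 1: 1.0058417632 - 1 = 0.0058417632
Multiply by n: 119 * 0.0058417632 = 0.6951698208
Round to 4 dp: 0.6952

0.6952


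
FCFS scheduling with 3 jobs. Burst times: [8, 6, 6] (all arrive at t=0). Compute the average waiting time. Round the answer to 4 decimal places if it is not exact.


FCFS order (as given): [8, 6, 6]
Waiting times:
  Job 1: wait = 0
  Job 2: wait = 8
  Job 3: wait = 14
Sum of waiting times = 22
Average waiting time = 22/3 = 7.3333

7.3333


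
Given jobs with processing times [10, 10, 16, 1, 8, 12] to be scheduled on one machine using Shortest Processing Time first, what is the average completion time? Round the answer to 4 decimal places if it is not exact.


Sort jobs by processing time (SPT order): [1, 8, 10, 10, 12, 16]
Compute completion times sequentially:
  Job 1: processing = 1, completes at 1
  Job 2: processing = 8, completes at 9
  Job 3: processing = 10, completes at 19
  Job 4: processing = 10, completes at 29
  Job 5: processing = 12, completes at 41
  Job 6: processing = 16, completes at 57
Sum of completion times = 156
Average completion time = 156/6 = 26.0

26.0


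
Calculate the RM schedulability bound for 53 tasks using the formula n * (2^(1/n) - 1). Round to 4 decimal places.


Compute 2^(1/53) = 1.0131641430
Subtract 1: 1.0131641430 - 1 = 0.0131641430
Multiply by n: 53 * 0.0131641430 = 0.6976995790
Round to 4 dp: 0.6977

0.6977


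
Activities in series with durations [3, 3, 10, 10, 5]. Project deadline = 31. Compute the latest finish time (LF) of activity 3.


LF(activity 3) = deadline - sum of successor durations
Successors: activities 4 through 5 with durations [10, 5]
Sum of successor durations = 15
LF = 31 - 15 = 16

16


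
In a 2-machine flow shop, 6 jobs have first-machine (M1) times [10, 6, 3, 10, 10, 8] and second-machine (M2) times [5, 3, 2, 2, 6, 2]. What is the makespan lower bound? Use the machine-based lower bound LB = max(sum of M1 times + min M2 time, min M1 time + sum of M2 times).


LB1 = sum(M1 times) + min(M2 times) = 47 + 2 = 49
LB2 = min(M1 times) + sum(M2 times) = 3 + 20 = 23
Lower bound = max(LB1, LB2) = max(49, 23) = 49

49


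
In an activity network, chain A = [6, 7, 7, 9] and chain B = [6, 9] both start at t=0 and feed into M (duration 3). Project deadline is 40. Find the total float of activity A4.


Forward pass: ES(A4) = sum of predecessors on chain A = 20
EF = ES + duration = 20 + 9 = 29
Backward pass: LF(M) = deadline = 40; LS(M) = 40 - 3 = 37
LF(A4) = LS(M) - sum(successors on chain A) = 37 - 0 = 37
LS = LF - duration = 37 - 9 = 28
Total float = LS - ES = 28 - 20 = 8

8


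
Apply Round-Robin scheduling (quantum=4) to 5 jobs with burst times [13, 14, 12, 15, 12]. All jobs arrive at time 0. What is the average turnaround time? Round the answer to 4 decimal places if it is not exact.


Time quantum = 4
Execution trace:
  J1 runs 4 units, time = 4
  J2 runs 4 units, time = 8
  J3 runs 4 units, time = 12
  J4 runs 4 units, time = 16
  J5 runs 4 units, time = 20
  J1 runs 4 units, time = 24
  J2 runs 4 units, time = 28
  J3 runs 4 units, time = 32
  J4 runs 4 units, time = 36
  J5 runs 4 units, time = 40
  J1 runs 4 units, time = 44
  J2 runs 4 units, time = 48
  J3 runs 4 units, time = 52
  J4 runs 4 units, time = 56
  J5 runs 4 units, time = 60
  J1 runs 1 units, time = 61
  J2 runs 2 units, time = 63
  J4 runs 3 units, time = 66
Finish times: [61, 63, 52, 66, 60]
Average turnaround = 302/5 = 60.4

60.4


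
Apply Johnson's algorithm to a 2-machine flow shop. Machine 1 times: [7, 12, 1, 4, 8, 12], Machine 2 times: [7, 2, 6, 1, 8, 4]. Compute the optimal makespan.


Apply Johnson's rule:
  Group 1 (a <= b): [(3, 1, 6), (1, 7, 7), (5, 8, 8)]
  Group 2 (a > b): [(6, 12, 4), (2, 12, 2), (4, 4, 1)]
Optimal job order: [3, 1, 5, 6, 2, 4]
Schedule:
  Job 3: M1 done at 1, M2 done at 7
  Job 1: M1 done at 8, M2 done at 15
  Job 5: M1 done at 16, M2 done at 24
  Job 6: M1 done at 28, M2 done at 32
  Job 2: M1 done at 40, M2 done at 42
  Job 4: M1 done at 44, M2 done at 45
Makespan = 45

45


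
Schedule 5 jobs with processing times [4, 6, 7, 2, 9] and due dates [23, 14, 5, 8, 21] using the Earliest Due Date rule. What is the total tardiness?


Sort by due date (EDD order): [(7, 5), (2, 8), (6, 14), (9, 21), (4, 23)]
Compute completion times and tardiness:
  Job 1: p=7, d=5, C=7, tardiness=max(0,7-5)=2
  Job 2: p=2, d=8, C=9, tardiness=max(0,9-8)=1
  Job 3: p=6, d=14, C=15, tardiness=max(0,15-14)=1
  Job 4: p=9, d=21, C=24, tardiness=max(0,24-21)=3
  Job 5: p=4, d=23, C=28, tardiness=max(0,28-23)=5
Total tardiness = 12

12


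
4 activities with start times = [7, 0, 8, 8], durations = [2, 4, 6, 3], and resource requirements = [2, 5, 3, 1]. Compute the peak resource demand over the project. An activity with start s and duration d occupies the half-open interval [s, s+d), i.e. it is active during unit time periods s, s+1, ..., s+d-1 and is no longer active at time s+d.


Each activity i is active on [start_i, start_i + duration_i).
Compute total resource usage per time slot:
  t=0: active resources = [5], total = 5
  t=1: active resources = [5], total = 5
  t=2: active resources = [5], total = 5
  t=3: active resources = [5], total = 5
  t=4: active resources = [], total = 0
  t=5: active resources = [], total = 0
  t=6: active resources = [], total = 0
  t=7: active resources = [2], total = 2
  t=8: active resources = [2, 3, 1], total = 6
  t=9: active resources = [3, 1], total = 4
  t=10: active resources = [3, 1], total = 4
  t=11: active resources = [3], total = 3
  t=12: active resources = [3], total = 3
  t=13: active resources = [3], total = 3
Peak resource demand = 6

6


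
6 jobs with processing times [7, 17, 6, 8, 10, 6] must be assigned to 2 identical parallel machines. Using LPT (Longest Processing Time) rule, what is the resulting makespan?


Sort jobs in decreasing order (LPT): [17, 10, 8, 7, 6, 6]
Assign each job to the least loaded machine:
  Machine 1: jobs [17, 7, 6], load = 30
  Machine 2: jobs [10, 8, 6], load = 24
Makespan = max load = 30

30


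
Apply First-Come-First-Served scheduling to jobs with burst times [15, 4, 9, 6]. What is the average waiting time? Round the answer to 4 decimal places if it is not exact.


FCFS order (as given): [15, 4, 9, 6]
Waiting times:
  Job 1: wait = 0
  Job 2: wait = 15
  Job 3: wait = 19
  Job 4: wait = 28
Sum of waiting times = 62
Average waiting time = 62/4 = 15.5

15.5


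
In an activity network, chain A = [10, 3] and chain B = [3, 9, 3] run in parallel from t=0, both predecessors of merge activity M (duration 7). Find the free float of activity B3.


ES(B3) = sum of predecessors on chain B = 12
EF(B3) = ES + duration = 12 + 3 = 15
Successor of B3 is M. ES(M) = max(sum(A), sum(B)) = max(13, 15) = 15
Free float = ES(successor) - EF(current) = 15 - 15 = 0

0


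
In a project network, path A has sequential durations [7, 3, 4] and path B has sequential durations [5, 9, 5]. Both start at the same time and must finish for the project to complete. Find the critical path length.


Path A total = 7 + 3 + 4 = 14
Path B total = 5 + 9 + 5 = 19
Critical path = longest path = max(14, 19) = 19

19


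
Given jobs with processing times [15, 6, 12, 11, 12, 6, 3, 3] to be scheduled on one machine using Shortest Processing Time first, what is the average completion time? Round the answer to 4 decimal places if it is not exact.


Sort jobs by processing time (SPT order): [3, 3, 6, 6, 11, 12, 12, 15]
Compute completion times sequentially:
  Job 1: processing = 3, completes at 3
  Job 2: processing = 3, completes at 6
  Job 3: processing = 6, completes at 12
  Job 4: processing = 6, completes at 18
  Job 5: processing = 11, completes at 29
  Job 6: processing = 12, completes at 41
  Job 7: processing = 12, completes at 53
  Job 8: processing = 15, completes at 68
Sum of completion times = 230
Average completion time = 230/8 = 28.75

28.75


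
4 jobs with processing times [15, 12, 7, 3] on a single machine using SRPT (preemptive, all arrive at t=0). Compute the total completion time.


Since all jobs arrive at t=0, SRPT equals SPT ordering.
SPT order: [3, 7, 12, 15]
Completion times:
  Job 1: p=3, C=3
  Job 2: p=7, C=10
  Job 3: p=12, C=22
  Job 4: p=15, C=37
Total completion time = 3 + 10 + 22 + 37 = 72

72


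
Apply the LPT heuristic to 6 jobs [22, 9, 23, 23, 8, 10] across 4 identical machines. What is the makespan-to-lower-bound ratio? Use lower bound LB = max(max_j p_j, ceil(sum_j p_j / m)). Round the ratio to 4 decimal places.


LPT order: [23, 23, 22, 10, 9, 8]
Machine loads after assignment: [23, 23, 22, 27]
LPT makespan = 27
Lower bound = max(max_job, ceil(total/4)) = max(23, 24) = 24
Ratio = 27 / 24 = 1.125

1.125


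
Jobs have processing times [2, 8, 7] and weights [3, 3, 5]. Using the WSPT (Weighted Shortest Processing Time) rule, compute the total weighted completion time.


Compute p/w ratios and sort ascending (WSPT): [(2, 3), (7, 5), (8, 3)]
Compute weighted completion times:
  Job (p=2,w=3): C=2, w*C=3*2=6
  Job (p=7,w=5): C=9, w*C=5*9=45
  Job (p=8,w=3): C=17, w*C=3*17=51
Total weighted completion time = 102

102


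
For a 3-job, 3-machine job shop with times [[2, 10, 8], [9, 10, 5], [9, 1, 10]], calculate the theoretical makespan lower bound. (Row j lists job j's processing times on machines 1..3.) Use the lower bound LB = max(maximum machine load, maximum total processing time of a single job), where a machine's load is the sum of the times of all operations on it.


Machine loads:
  Machine 1: 2 + 9 + 9 = 20
  Machine 2: 10 + 10 + 1 = 21
  Machine 3: 8 + 5 + 10 = 23
Max machine load = 23
Job totals:
  Job 1: 20
  Job 2: 24
  Job 3: 20
Max job total = 24
Lower bound = max(23, 24) = 24

24


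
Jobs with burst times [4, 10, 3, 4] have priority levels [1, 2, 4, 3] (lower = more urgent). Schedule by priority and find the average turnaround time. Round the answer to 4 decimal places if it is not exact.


Sort by priority (ascending = highest first):
Order: [(1, 4), (2, 10), (3, 4), (4, 3)]
Completion times:
  Priority 1, burst=4, C=4
  Priority 2, burst=10, C=14
  Priority 3, burst=4, C=18
  Priority 4, burst=3, C=21
Average turnaround = 57/4 = 14.25

14.25


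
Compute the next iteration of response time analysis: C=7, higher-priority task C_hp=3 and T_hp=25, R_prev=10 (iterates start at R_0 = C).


R_next = C + ceil(R_prev / T_hp) * C_hp
ceil(10 / 25) = ceil(0.4) = 1
Interference = 1 * 3 = 3
R_next = 7 + 3 = 10
R_next = R_prev, so the iteration has converged (response time = 10).

10


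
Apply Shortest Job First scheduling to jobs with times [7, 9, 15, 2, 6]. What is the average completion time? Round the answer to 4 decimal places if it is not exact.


SJF order (ascending): [2, 6, 7, 9, 15]
Completion times:
  Job 1: burst=2, C=2
  Job 2: burst=6, C=8
  Job 3: burst=7, C=15
  Job 4: burst=9, C=24
  Job 5: burst=15, C=39
Average completion = 88/5 = 17.6

17.6


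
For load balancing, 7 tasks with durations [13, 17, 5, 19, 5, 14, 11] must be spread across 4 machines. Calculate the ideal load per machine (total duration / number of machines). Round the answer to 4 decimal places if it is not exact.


Total processing time = 13 + 17 + 5 + 19 + 5 + 14 + 11 = 84
Number of machines = 4
Ideal balanced load = 84 / 4 = 21.0

21.0


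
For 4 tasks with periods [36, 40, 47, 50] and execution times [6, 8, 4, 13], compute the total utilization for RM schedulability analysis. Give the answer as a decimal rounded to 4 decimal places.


Compute individual utilizations (exact fractions):
  Task 1: C/T = 6/36 = 1/6 (approx. 0.1667)
  Task 2: C/T = 8/40 = 1/5 (approx. 0.2)
  Task 3: C/T = 4/47 (approx. 0.0851)
  Task 4: C/T = 13/50 (approx. 0.26)
Total utilization U = 1/6 + 1/5 + 4/47 + 13/50 = 2509/3525
Rounded to 4 decimal places: U = 0.7118
RM (Liu & Layland) bound for 4 tasks = 0.756828; compare with U = 2509/3525 (approx. 0.711773)
U <= bound, so schedulable by RM sufficient condition.

0.7118


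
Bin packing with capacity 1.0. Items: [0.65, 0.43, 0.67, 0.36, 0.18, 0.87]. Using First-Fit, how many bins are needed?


Place items sequentially using First-Fit:
  Item 0.65 -> new Bin 1
  Item 0.43 -> new Bin 2
  Item 0.67 -> new Bin 3
  Item 0.36 -> Bin 2 (now 0.79)
  Item 0.18 -> Bin 1 (now 0.83)
  Item 0.87 -> new Bin 4
Total bins used = 4

4


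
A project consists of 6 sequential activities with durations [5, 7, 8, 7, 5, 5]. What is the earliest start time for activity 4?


Activity 4 starts after activities 1 through 3 complete.
Predecessor durations: [5, 7, 8]
ES = 5 + 7 + 8 = 20

20


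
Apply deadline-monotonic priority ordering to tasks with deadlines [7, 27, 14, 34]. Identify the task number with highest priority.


Sort tasks by relative deadline (ascending):
  Task 1: deadline = 7
  Task 3: deadline = 14
  Task 2: deadline = 27
  Task 4: deadline = 34
Priority order (highest first): [1, 3, 2, 4]
Highest priority task = 1

1


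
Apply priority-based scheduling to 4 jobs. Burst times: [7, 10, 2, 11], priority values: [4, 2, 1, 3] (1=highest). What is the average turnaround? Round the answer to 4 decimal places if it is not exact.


Sort by priority (ascending = highest first):
Order: [(1, 2), (2, 10), (3, 11), (4, 7)]
Completion times:
  Priority 1, burst=2, C=2
  Priority 2, burst=10, C=12
  Priority 3, burst=11, C=23
  Priority 4, burst=7, C=30
Average turnaround = 67/4 = 16.75

16.75


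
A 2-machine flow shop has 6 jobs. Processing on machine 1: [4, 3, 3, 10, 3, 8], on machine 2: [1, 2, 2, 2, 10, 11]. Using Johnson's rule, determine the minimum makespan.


Apply Johnson's rule:
  Group 1 (a <= b): [(5, 3, 10), (6, 8, 11)]
  Group 2 (a > b): [(2, 3, 2), (3, 3, 2), (4, 10, 2), (1, 4, 1)]
Optimal job order: [5, 6, 2, 3, 4, 1]
Schedule:
  Job 5: M1 done at 3, M2 done at 13
  Job 6: M1 done at 11, M2 done at 24
  Job 2: M1 done at 14, M2 done at 26
  Job 3: M1 done at 17, M2 done at 28
  Job 4: M1 done at 27, M2 done at 30
  Job 1: M1 done at 31, M2 done at 32
Makespan = 32

32


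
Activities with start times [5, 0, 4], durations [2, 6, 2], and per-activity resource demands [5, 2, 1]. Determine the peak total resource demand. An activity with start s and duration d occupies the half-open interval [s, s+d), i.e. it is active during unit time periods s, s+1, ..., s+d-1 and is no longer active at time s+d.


Each activity i is active on [start_i, start_i + duration_i).
Compute total resource usage per time slot:
  t=0: active resources = [2], total = 2
  t=1: active resources = [2], total = 2
  t=2: active resources = [2], total = 2
  t=3: active resources = [2], total = 2
  t=4: active resources = [2, 1], total = 3
  t=5: active resources = [5, 2, 1], total = 8
  t=6: active resources = [5], total = 5
Peak resource demand = 8

8


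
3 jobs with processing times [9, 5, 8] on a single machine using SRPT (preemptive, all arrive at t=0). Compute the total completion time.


Since all jobs arrive at t=0, SRPT equals SPT ordering.
SPT order: [5, 8, 9]
Completion times:
  Job 1: p=5, C=5
  Job 2: p=8, C=13
  Job 3: p=9, C=22
Total completion time = 5 + 13 + 22 = 40

40


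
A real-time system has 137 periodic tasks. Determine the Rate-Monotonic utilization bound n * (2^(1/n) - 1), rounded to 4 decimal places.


Compute 2^(1/137) = 1.0050722892
Subtract 1: 1.0050722892 - 1 = 0.0050722892
Multiply by n: 137 * 0.0050722892 = 0.6949036204
Round to 4 dp: 0.6949

0.6949


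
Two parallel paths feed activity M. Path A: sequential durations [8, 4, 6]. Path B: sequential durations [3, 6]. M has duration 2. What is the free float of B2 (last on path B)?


ES(B2) = sum of predecessors on chain B = 3
EF(B2) = ES + duration = 3 + 6 = 9
Successor of B2 is M. ES(M) = max(sum(A), sum(B)) = max(18, 9) = 18
Free float = ES(successor) - EF(current) = 18 - 9 = 9

9


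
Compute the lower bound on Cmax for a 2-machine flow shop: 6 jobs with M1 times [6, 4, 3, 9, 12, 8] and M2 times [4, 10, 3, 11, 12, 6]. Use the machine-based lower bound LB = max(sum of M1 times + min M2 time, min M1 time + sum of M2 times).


LB1 = sum(M1 times) + min(M2 times) = 42 + 3 = 45
LB2 = min(M1 times) + sum(M2 times) = 3 + 46 = 49
Lower bound = max(LB1, LB2) = max(45, 49) = 49

49


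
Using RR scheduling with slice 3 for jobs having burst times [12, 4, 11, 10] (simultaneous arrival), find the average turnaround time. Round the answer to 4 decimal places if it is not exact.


Time quantum = 3
Execution trace:
  J1 runs 3 units, time = 3
  J2 runs 3 units, time = 6
  J3 runs 3 units, time = 9
  J4 runs 3 units, time = 12
  J1 runs 3 units, time = 15
  J2 runs 1 units, time = 16
  J3 runs 3 units, time = 19
  J4 runs 3 units, time = 22
  J1 runs 3 units, time = 25
  J3 runs 3 units, time = 28
  J4 runs 3 units, time = 31
  J1 runs 3 units, time = 34
  J3 runs 2 units, time = 36
  J4 runs 1 units, time = 37
Finish times: [34, 16, 36, 37]
Average turnaround = 123/4 = 30.75

30.75


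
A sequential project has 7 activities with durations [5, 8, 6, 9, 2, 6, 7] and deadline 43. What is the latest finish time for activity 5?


LF(activity 5) = deadline - sum of successor durations
Successors: activities 6 through 7 with durations [6, 7]
Sum of successor durations = 13
LF = 43 - 13 = 30

30


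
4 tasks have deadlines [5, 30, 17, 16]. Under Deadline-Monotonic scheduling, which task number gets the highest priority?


Sort tasks by relative deadline (ascending):
  Task 1: deadline = 5
  Task 4: deadline = 16
  Task 3: deadline = 17
  Task 2: deadline = 30
Priority order (highest first): [1, 4, 3, 2]
Highest priority task = 1

1


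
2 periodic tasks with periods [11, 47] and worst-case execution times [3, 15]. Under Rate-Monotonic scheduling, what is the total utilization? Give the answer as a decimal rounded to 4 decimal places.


Compute individual utilizations (exact fractions):
  Task 1: C/T = 3/11 (approx. 0.2727)
  Task 2: C/T = 15/47 (approx. 0.3191)
Total utilization U = 3/11 + 15/47 = 306/517
Rounded to 4 decimal places: U = 0.5919
RM (Liu & Layland) bound for 2 tasks = 0.828427; compare with U = 306/517 (approx. 0.591876)
U <= bound, so schedulable by RM sufficient condition.

0.5919


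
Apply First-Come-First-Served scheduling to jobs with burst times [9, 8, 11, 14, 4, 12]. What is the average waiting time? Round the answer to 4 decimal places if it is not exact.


FCFS order (as given): [9, 8, 11, 14, 4, 12]
Waiting times:
  Job 1: wait = 0
  Job 2: wait = 9
  Job 3: wait = 17
  Job 4: wait = 28
  Job 5: wait = 42
  Job 6: wait = 46
Sum of waiting times = 142
Average waiting time = 142/6 = 23.6667

23.6667


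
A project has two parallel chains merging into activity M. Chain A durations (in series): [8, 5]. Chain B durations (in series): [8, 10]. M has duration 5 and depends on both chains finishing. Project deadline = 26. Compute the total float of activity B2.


Forward pass: ES(B2) = sum of predecessors on chain B = 8
EF = ES + duration = 8 + 10 = 18
Backward pass: LF(M) = deadline = 26; LS(M) = 26 - 5 = 21
LF(B2) = LS(M) - sum(successors on chain B) = 21 - 0 = 21
LS = LF - duration = 21 - 10 = 11
Total float = LS - ES = 11 - 8 = 3

3


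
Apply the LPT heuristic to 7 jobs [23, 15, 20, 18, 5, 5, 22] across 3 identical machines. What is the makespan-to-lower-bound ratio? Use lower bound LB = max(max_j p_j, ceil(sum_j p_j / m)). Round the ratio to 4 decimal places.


LPT order: [23, 22, 20, 18, 15, 5, 5]
Machine loads after assignment: [33, 37, 38]
LPT makespan = 38
Lower bound = max(max_job, ceil(total/3)) = max(23, 36) = 36
Ratio = 38 / 36 = 1.0556

1.0556


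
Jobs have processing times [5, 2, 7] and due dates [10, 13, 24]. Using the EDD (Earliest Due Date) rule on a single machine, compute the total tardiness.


Sort by due date (EDD order): [(5, 10), (2, 13), (7, 24)]
Compute completion times and tardiness:
  Job 1: p=5, d=10, C=5, tardiness=max(0,5-10)=0
  Job 2: p=2, d=13, C=7, tardiness=max(0,7-13)=0
  Job 3: p=7, d=24, C=14, tardiness=max(0,14-24)=0
Total tardiness = 0

0


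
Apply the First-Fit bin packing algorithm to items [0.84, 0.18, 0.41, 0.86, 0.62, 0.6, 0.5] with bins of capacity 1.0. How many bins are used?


Place items sequentially using First-Fit:
  Item 0.84 -> new Bin 1
  Item 0.18 -> new Bin 2
  Item 0.41 -> Bin 2 (now 0.59)
  Item 0.86 -> new Bin 3
  Item 0.62 -> new Bin 4
  Item 0.6 -> new Bin 5
  Item 0.5 -> new Bin 6
Total bins used = 6

6


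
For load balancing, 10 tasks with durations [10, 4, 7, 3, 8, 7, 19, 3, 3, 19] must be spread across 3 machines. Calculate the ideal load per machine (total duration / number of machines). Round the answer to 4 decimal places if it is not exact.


Total processing time = 10 + 4 + 7 + 3 + 8 + 7 + 19 + 3 + 3 + 19 = 83
Number of machines = 3
Ideal balanced load = 83 / 3 = 27.6667

27.6667


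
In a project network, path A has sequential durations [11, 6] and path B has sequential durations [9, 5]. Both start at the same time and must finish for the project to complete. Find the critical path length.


Path A total = 11 + 6 = 17
Path B total = 9 + 5 = 14
Critical path = longest path = max(17, 14) = 17

17


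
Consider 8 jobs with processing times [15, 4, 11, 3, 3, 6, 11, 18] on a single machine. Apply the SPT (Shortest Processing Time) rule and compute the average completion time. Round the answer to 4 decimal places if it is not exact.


Sort jobs by processing time (SPT order): [3, 3, 4, 6, 11, 11, 15, 18]
Compute completion times sequentially:
  Job 1: processing = 3, completes at 3
  Job 2: processing = 3, completes at 6
  Job 3: processing = 4, completes at 10
  Job 4: processing = 6, completes at 16
  Job 5: processing = 11, completes at 27
  Job 6: processing = 11, completes at 38
  Job 7: processing = 15, completes at 53
  Job 8: processing = 18, completes at 71
Sum of completion times = 224
Average completion time = 224/8 = 28.0

28.0


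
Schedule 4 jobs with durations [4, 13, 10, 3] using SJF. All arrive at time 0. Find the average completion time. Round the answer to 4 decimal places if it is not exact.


SJF order (ascending): [3, 4, 10, 13]
Completion times:
  Job 1: burst=3, C=3
  Job 2: burst=4, C=7
  Job 3: burst=10, C=17
  Job 4: burst=13, C=30
Average completion = 57/4 = 14.25

14.25


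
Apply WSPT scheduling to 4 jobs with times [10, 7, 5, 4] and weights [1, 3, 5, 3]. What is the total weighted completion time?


Compute p/w ratios and sort ascending (WSPT): [(5, 5), (4, 3), (7, 3), (10, 1)]
Compute weighted completion times:
  Job (p=5,w=5): C=5, w*C=5*5=25
  Job (p=4,w=3): C=9, w*C=3*9=27
  Job (p=7,w=3): C=16, w*C=3*16=48
  Job (p=10,w=1): C=26, w*C=1*26=26
Total weighted completion time = 126

126


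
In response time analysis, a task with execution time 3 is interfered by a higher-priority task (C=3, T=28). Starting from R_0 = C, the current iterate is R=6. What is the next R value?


R_next = C + ceil(R_prev / T_hp) * C_hp
ceil(6 / 28) = ceil(0.2143) = 1
Interference = 1 * 3 = 3
R_next = 3 + 3 = 6
R_next = R_prev, so the iteration has converged (response time = 6).

6


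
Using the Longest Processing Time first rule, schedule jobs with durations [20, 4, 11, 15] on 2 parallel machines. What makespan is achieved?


Sort jobs in decreasing order (LPT): [20, 15, 11, 4]
Assign each job to the least loaded machine:
  Machine 1: jobs [20, 4], load = 24
  Machine 2: jobs [15, 11], load = 26
Makespan = max load = 26

26


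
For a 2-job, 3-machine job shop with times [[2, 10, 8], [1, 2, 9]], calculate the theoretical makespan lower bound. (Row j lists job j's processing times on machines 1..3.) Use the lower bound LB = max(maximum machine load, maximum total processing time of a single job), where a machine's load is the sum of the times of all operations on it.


Machine loads:
  Machine 1: 2 + 1 = 3
  Machine 2: 10 + 2 = 12
  Machine 3: 8 + 9 = 17
Max machine load = 17
Job totals:
  Job 1: 20
  Job 2: 12
Max job total = 20
Lower bound = max(17, 20) = 20

20
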